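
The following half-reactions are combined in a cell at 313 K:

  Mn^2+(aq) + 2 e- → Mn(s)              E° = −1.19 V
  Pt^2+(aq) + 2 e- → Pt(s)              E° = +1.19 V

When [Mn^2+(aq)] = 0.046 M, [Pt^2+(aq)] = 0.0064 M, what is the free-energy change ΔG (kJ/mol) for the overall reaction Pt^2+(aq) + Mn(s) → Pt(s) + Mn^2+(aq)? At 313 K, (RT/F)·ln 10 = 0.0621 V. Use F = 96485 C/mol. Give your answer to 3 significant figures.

With Pt²⁺/Pt reduced at the cathode, E°cell = +1.19 − (−1.19) = +2.38 V and n = 2.
Q = [Mn^2+(aq)] / [Pt^2+(aq)] = 7.19, so log Q = 0.857 and E = +2.38 − (0.0621/2)(0.857) = +2.3534 V.
Finally ΔG = −nFE = −(2)(96485 C/mol)(+2.3534 V) = −454 kJ/mol.

−454 kJ/mol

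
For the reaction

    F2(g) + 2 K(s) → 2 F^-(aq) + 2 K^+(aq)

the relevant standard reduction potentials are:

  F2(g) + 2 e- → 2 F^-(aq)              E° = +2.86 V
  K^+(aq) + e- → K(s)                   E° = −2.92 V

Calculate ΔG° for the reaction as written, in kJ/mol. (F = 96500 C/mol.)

−1116 kJ/mol

In the reaction as written F2(g) is reduced, so the F₂/F⁻ couple is the cathode and K⁺/K is the anode.
E°cell = +2.86 − (−2.92) = +5.78 V; balancing electrons gives n = 2.
ΔG° = −nFE°cell = −(2)(96500)(+5.78) J/mol = −1116 kJ/mol.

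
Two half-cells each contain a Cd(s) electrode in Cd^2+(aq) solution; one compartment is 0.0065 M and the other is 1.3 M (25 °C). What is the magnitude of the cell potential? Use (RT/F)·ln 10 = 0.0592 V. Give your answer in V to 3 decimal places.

For a concentration cell E°cell = 0, since both electrodes use the same couple.
The compartment with the higher Cd^2+(aq) concentration (1.3 M) acts as the cathode; ions are reduced there and produced at the dilute (0.0065 M) anode.
With n = 2, Ecell = −(0.0592/2)·log([dilute]/[conc]) = −(0.0592/2)·log(0.0065/1.3) = +0.068 V.

0.068 V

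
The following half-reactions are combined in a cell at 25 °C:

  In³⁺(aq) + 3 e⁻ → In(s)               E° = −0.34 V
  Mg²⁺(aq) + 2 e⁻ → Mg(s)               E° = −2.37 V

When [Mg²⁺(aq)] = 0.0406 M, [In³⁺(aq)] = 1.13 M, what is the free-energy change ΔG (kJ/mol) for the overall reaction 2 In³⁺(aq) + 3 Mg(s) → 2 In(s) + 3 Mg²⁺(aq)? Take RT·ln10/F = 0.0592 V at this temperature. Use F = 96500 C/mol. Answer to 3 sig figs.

The standard cell potential is −0.34 − (−2.37) = +2.03 V, with n = 6 electrons in the balanced equation.
Here Q = [Mg²⁺(aq)]^3 / [In³⁺(aq)]^2 = 5.24×10^−5 (log Q = −4.281), giving E = +2.03 − (0.0592/6)·(−4.281) = +2.0722 V.
Finally ΔG = −nFE = −(6)(96500 C/mol)(+2.0722 V) = −1200 kJ/mol.

−1200 kJ/mol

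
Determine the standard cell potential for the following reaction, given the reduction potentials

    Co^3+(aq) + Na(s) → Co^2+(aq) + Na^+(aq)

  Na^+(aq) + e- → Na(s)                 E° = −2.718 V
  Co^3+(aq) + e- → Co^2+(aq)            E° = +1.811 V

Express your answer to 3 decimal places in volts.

Co^3+(aq) gains electrons, so the Co³⁺/Co²⁺ couple is the cathode; the Na⁺/Na couple is the anode.
E°cell = E°(cathode) − E°(anode) = +1.811 − (−2.718) = +4.529 V.

+4.529 V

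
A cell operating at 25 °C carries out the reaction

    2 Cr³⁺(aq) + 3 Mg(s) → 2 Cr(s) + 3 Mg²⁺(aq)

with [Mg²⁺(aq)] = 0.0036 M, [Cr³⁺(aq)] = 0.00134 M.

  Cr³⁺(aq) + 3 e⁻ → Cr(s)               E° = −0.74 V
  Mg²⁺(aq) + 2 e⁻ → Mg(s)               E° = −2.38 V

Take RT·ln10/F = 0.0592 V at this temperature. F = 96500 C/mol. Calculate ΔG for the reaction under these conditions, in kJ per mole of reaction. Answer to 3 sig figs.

−959 kJ/mol

E°cell = −0.74 − (−2.38) = +1.64 V; the balanced reaction transfers n = 6 electrons.
Here Q = [Mg²⁺(aq)]^3 / [Cr³⁺(aq)]^2 = 0.026 (log Q = −1.585), giving E = +1.64 − (0.0592/6)·(−1.585) = +1.6556 V.
Then ΔG = −nFE = −6 × 96500 × +1.6556 J/mol = −959 kJ/mol.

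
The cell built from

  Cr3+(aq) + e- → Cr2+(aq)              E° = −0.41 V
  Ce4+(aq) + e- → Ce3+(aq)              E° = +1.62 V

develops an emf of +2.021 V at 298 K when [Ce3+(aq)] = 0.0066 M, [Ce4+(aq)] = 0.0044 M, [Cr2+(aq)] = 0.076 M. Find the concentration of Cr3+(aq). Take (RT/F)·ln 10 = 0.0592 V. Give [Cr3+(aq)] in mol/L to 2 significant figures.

The Ce⁴⁺/Ce³⁺ couple has the larger reduction potential, so it is the cathode: E°cell = +1.62 − (−0.41) = +2.03 V and n = 1.
From the Nernst equation, log Q = n(E° − E)/0.0592 = 1·(+2.03 − (+2.021))/0.0592 = 0.152.
Balancing electrons gives Ce4+(aq) + Cr2+(aq) → Ce3+(aq) + Cr3+(aq); thus Q = ([Ce3+(aq)]·[Cr3+(aq)]) / ([Ce4+(aq)]·[Cr2+(aq)]).
Substituting the known concentrations and solving, log [Cr3+(aq)] = −1.143 and [Cr3+(aq)] = 0.072 M.

0.072 M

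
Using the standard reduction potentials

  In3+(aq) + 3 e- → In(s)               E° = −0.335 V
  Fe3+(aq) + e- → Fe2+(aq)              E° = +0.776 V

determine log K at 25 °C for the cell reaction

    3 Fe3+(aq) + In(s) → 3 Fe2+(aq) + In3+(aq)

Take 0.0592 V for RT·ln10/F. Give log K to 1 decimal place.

log K = 56.3

The Fe³⁺/Fe²⁺ couple is reduced (cathode); E°cell = +0.776 − (−0.335) = +1.111 V with n = 3.
At equilibrium E = 0, so log K = nE°cell / 0.0592 = (3)(+1.111) / 0.0592 = 56.3.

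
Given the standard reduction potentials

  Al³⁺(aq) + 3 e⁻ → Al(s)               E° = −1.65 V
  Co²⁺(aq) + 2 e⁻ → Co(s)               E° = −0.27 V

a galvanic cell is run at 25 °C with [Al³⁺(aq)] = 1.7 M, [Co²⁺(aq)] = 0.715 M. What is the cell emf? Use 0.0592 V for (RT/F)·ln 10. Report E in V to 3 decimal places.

Since E°(Co²⁺/Co) > E°(Al³⁺/Al), Co²⁺/Co serves as the cathode.
The standard potential is −0.27 − (−1.65) = +1.38 V and the balanced reaction transfers n = 6 electrons.
For the overall reaction 3 Co²⁺(aq) + 2 Al(s) → 3 Co(s) + 2 Al³⁺(aq), Q = [Al³⁺(aq)]^2 / [Co²⁺(aq)]^3 = 7.91, giving log Q = 0.898.
By the Nernst equation, E = +1.38 − (0.0592/6)·(0.898) = +1.371 V.

+1.371 V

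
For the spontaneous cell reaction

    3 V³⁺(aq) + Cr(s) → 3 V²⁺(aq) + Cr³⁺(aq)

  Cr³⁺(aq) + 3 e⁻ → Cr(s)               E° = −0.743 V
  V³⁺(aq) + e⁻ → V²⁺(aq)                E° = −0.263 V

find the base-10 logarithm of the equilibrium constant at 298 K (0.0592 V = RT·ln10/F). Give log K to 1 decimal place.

The V³⁺/V²⁺ couple is reduced (cathode); E°cell = −0.263 − (−0.743) = +0.480 V with n = 3.
At equilibrium E = 0, so log K = nE°cell / 0.0592 = (3)(+0.480) / 0.0592 = 24.3.

log K = 24.3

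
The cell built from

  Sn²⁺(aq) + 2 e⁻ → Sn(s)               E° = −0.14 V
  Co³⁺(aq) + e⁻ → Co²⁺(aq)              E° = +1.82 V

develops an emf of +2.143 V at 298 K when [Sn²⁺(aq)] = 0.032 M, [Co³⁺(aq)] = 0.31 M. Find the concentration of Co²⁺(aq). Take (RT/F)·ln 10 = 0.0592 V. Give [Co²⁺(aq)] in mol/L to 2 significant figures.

The Co³⁺/Co²⁺ couple has the larger reduction potential, so it is the cathode: E°cell = +1.82 − (−0.14) = +1.96 V and n = 2.
Since E = E° − (0.0592/n)·log Q, log Q = n(E° − E)/0.0592 = −6.182.
For 2 Co³⁺(aq) + Sn(s) → 2 Co²⁺(aq) + Sn²⁺(aq), the reaction quotient is Q = ([Co²⁺(aq)]^2·[Sn²⁺(aq)]) / [Co³⁺(aq)]^2.
Substituting the known concentrations and solving, log [Co²⁺(aq)] = −2.852 and [Co²⁺(aq)] = 0.0014 M.

0.0014 M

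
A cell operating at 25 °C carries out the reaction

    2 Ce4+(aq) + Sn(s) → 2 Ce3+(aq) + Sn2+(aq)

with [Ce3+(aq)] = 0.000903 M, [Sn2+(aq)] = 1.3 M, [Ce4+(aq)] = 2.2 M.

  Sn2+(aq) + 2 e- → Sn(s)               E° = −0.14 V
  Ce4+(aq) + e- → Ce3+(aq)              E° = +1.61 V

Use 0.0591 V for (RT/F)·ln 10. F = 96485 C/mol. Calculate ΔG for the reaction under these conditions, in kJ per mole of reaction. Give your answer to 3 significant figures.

E°cell = +1.61 − (−0.14) = +1.75 V; the balanced reaction transfers n = 2 electrons.
The reaction quotient is ([Ce3+(aq)]^2·[Sn2+(aq)]) / [Ce4+(aq)]^2 = 2.19×10^−7; by Nernst, E = +1.75 − (0.0591/2)(−6.660) = +1.9468 V.
Finally ΔG = −nFE = −(2)(96485 C/mol)(+1.9468 V) = −376 kJ/mol.

−376 kJ/mol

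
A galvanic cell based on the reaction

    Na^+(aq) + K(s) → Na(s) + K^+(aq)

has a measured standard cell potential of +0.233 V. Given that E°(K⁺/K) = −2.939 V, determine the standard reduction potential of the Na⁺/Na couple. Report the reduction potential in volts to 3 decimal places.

In the reaction as written the Na⁺/Na couple is reduced (cathode) and K⁺/K is oxidized (anode), so E°cell = E°(Na⁺/Na) − E°(K⁺/K).
E°(Na⁺/Na) = E°cell + E°(anode) = +0.233 + (−2.939) = −2.706 V.

−2.706 V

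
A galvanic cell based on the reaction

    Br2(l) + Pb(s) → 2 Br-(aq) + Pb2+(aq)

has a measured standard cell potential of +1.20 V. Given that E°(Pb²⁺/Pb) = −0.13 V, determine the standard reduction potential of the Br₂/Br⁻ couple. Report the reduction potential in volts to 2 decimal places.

In the reaction as written the Br₂/Br⁻ couple is reduced (cathode) and Pb²⁺/Pb is oxidized (anode), so E°cell = E°(Br₂/Br⁻) − E°(Pb²⁺/Pb).
E°(Br₂/Br⁻) = E°cell + E°(anode) = +1.20 + (−0.13) = +1.07 V.

+1.07 V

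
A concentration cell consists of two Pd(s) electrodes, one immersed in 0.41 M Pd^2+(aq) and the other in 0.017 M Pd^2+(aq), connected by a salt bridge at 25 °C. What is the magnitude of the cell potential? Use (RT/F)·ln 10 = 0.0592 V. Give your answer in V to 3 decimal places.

For a concentration cell E°cell = 0, since both electrodes use the same couple.
The compartment with the higher Pd^2+(aq) concentration (0.41 M) acts as the cathode; ions are reduced there and produced at the dilute (0.017 M) anode.
With n = 2, Ecell = −(0.0592/2)·log([dilute]/[conc]) = −(0.0592/2)·log(0.017/0.41) = +0.041 V.

0.041 V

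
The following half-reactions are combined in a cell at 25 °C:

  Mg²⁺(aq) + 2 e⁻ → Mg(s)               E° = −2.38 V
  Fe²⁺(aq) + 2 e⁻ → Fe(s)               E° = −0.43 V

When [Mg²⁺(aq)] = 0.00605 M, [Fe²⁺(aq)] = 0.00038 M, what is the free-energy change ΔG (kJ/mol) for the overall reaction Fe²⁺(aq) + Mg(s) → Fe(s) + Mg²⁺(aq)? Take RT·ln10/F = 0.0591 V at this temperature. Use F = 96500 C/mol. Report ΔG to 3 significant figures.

With Fe²⁺/Fe reduced at the cathode, E°cell = −0.43 − (−2.38) = +1.95 V and n = 2.
The reaction quotient is [Mg²⁺(aq)] / [Fe²⁺(aq)] = 15.9; by Nernst, E = +1.95 − (0.0591/2)(1.202) = +1.9145 V.
Finally ΔG = −nFE = −(2)(96500 C/mol)(+1.9145 V) = −369 kJ/mol.

−369 kJ/mol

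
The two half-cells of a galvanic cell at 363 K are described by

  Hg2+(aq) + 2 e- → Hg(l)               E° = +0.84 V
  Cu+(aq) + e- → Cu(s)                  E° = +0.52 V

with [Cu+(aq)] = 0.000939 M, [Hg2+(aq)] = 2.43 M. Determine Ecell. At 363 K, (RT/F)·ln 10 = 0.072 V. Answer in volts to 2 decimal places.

+0.55 V

The Hg²⁺/Hg couple has the more positive E°, so it is the cathode; Cu⁺/Cu is the anode.
E°cell = +0.84 − (+0.52) = +0.32 V, with n = 2 electrons transferred.
For the overall reaction Hg2+(aq) + 2 Cu(s) → Hg(l) + 2 Cu+(aq), Q = [Cu+(aq)]^2 / [Hg2+(aq)] = 3.63×10^−7, giving log Q = −6.440.
Applying E = E° − (RT ln10/nF)·log Q gives +0.32 − (0.072/2)(−6.440) = +0.55 V.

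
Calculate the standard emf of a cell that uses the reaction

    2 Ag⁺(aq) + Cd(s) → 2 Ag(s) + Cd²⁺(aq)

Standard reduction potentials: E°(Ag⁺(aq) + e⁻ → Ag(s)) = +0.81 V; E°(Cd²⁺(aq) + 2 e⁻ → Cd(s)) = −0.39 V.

In the reaction as written, Ag⁺(aq) is reduced (cathode) and Cd²⁺(aq) is produced by oxidation at the anode.
E°cell = E°(cathode) − E°(anode) = +0.81 − (−0.39) = +1.20 V.
The positive value indicates the reaction is spontaneous as written.

+1.20 V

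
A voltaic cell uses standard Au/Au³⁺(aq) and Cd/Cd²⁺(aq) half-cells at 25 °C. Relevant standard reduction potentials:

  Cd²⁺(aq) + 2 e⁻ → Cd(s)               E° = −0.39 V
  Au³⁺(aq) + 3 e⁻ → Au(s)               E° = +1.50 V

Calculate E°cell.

+1.89 V

Of the two couples in this cell, the one with the more positive reduction potential is reduced at the cathode: here that is Au³⁺/Au (+1.50 V); Cd²⁺/Cd (−0.39 V) is the anode.
E°cell = E°(cathode) − E°(anode) = +1.50 − (−0.39) = +1.89 V.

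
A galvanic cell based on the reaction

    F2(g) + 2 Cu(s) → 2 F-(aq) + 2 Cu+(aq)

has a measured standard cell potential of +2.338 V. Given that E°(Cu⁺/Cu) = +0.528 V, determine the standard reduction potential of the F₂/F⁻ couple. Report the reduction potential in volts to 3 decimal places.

In the reaction as written the F₂/F⁻ couple is reduced (cathode) and Cu⁺/Cu is oxidized (anode), so E°cell = E°(F₂/F⁻) − E°(Cu⁺/Cu).
E°(F₂/F⁻) = E°cell + E°(anode) = +2.338 + (+0.528) = +2.866 V.

+2.866 V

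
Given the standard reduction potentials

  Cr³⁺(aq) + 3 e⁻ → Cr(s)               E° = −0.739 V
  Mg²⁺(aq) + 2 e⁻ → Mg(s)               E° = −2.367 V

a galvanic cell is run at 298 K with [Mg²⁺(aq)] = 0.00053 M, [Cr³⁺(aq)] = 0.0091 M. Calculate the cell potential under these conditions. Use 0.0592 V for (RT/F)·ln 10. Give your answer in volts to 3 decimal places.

Cr³⁺/Cr is reduced (cathode, E° = −0.739 V) and Mg²⁺/Mg is oxidized (anode).
The standard potential is −0.739 − (−2.367) = +1.628 V and the balanced reaction transfers n = 6 electrons.
Balancing gives 2 Cr³⁺(aq) + 3 Mg(s) → 2 Cr(s) + 3 Mg²⁺(aq); hence Q = [Mg²⁺(aq)]^3 / [Cr³⁺(aq)]^2 = 1.8×10^−6 (log Q = −5.745).
Applying E = E° − (RT ln10/nF)·log Q gives +1.628 − (0.0592/6)(−5.745) = +1.685 V.

+1.685 V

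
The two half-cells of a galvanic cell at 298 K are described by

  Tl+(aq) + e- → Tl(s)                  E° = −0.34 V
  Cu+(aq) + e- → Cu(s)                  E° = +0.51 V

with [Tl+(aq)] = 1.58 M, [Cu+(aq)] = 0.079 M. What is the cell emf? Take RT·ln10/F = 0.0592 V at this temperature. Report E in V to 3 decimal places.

Cu⁺/Cu is reduced (cathode, E° = +0.51 V) and Tl⁺/Tl is oxidized (anode).
E°cell = +0.51 − (−0.34) = +0.85 V, with n = 1 electron transferred.
The balanced reaction is Cu+(aq) + Tl(s) → Cu(s) + Tl+(aq), so Q = [Tl+(aq)] / [Cu+(aq)] = 20 and log Q = 1.301.
E = E° − (0.0592/n)·log Q = +0.85 − (0.0592/1)(1.301) = +0.773 V.

+0.773 V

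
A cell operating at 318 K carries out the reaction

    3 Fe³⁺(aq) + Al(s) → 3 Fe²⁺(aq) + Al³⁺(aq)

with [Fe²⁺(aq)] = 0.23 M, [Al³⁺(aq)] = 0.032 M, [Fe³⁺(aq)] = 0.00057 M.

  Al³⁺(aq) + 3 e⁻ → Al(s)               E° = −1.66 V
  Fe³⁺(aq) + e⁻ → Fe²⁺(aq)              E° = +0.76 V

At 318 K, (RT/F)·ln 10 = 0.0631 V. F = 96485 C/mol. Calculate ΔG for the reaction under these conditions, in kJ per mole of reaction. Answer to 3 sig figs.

−662 kJ/mol

With Fe³⁺/Fe²⁺ reduced at the cathode, E°cell = +0.76 − (−1.66) = +2.42 V and n = 3.
The reaction quotient is ([Fe²⁺(aq)]^3·[Al³⁺(aq)]) / [Fe³⁺(aq)]^3 = 2.1×10^6; by Nernst, E = +2.42 − (0.0631/3)(6.323) = +2.2870 V.
Then ΔG = −nFE = −3 × 96485 × +2.2870 J/mol = −662 kJ/mol.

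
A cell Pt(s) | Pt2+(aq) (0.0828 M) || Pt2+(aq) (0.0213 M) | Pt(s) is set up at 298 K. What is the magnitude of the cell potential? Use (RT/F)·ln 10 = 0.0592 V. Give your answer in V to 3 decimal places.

0.017 V

For a concentration cell E°cell = 0, since both electrodes use the same couple.
The compartment with the higher Pt2+(aq) concentration (0.0828 M) acts as the cathode; ions are reduced there and produced at the dilute (0.0213 M) anode.
With n = 2, Ecell = −(0.0592/2)·log([dilute]/[conc]) = −(0.0592/2)·log(0.0213/0.0828) = +0.017 V.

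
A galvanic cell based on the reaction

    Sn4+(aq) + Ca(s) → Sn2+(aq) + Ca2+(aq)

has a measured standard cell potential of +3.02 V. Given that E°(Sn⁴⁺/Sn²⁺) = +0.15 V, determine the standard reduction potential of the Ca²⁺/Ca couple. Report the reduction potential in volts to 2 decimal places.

−2.87 V

In the reaction as written the Sn⁴⁺/Sn²⁺ couple is reduced (cathode) and Ca²⁺/Ca is oxidized (anode), so E°cell = E°(Sn⁴⁺/Sn²⁺) − E°(Ca²⁺/Ca).
E°(Ca²⁺/Ca) = E°(cathode) − E°cell = +0.15 − (+3.02) = −2.87 V.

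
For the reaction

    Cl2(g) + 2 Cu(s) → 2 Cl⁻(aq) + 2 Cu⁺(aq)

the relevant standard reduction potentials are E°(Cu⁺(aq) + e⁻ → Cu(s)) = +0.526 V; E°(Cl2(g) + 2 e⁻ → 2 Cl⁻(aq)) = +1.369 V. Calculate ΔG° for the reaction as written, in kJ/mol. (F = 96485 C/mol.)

−163 kJ/mol

In the reaction as written Cl2(g) is reduced, so the Cl₂/Cl⁻ couple is the cathode and Cu⁺/Cu is the anode.
E°cell = +1.369 − (+0.526) = +0.843 V; balancing electrons gives n = 2.
ΔG° = −nFE°cell = −(2)(96485)(+0.843) J/mol = −163 kJ/mol.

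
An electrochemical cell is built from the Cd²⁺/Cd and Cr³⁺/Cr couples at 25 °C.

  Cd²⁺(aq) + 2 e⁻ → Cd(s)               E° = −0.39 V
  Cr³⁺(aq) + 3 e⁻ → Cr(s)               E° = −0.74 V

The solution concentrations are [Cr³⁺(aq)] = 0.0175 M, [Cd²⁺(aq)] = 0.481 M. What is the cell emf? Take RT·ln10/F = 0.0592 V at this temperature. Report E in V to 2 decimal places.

Since E°(Cd²⁺/Cd) > E°(Cr³⁺/Cr), Cd²⁺/Cd serves as the cathode.
The standard potential is −0.39 − (−0.74) = +0.35 V and the balanced reaction transfers n = 6 electrons.
The balanced reaction is 3 Cd²⁺(aq) + 2 Cr(s) → 3 Cd(s) + 2 Cr³⁺(aq), so Q = [Cr³⁺(aq)]^2 / [Cd²⁺(aq)]^3 = 0.00275 and log Q = −2.560.
E = E° − (0.0592/n)·log Q = +0.35 − (0.0592/6)(−2.560) = +0.38 V.

+0.38 V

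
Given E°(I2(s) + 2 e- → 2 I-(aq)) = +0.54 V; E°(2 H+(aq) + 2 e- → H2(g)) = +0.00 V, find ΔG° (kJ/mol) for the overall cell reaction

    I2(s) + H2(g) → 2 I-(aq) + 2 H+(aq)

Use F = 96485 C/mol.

In the reaction as written I2(s) is reduced, so the I₂/I⁻ couple is the cathode and 2H⁺/H₂ is the anode.
E°cell = +0.54 − (+0.00) = +0.54 V; balancing electrons gives n = 2.
ΔG° = −nFE°cell = −(2)(96485)(+0.54) J/mol = −104 kJ/mol.

−104 kJ/mol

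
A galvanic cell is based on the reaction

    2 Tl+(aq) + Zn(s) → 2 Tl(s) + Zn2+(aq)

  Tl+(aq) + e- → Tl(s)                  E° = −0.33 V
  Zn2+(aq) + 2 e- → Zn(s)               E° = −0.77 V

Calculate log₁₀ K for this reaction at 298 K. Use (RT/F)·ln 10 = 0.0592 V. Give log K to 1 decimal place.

The Tl⁺/Tl couple is reduced (cathode); E°cell = −0.33 − (−0.77) = +0.44 V with n = 2.
At equilibrium E = 0, so log K = nE°cell / 0.0592 = (2)(+0.44) / 0.0592 = 14.9.

log K = 14.9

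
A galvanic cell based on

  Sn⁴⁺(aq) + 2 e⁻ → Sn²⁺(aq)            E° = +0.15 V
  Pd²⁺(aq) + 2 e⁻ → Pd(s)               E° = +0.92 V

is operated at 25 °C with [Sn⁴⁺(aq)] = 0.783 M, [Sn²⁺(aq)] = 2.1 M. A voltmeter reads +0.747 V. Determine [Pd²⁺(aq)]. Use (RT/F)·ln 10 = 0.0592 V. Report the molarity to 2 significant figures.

Pd²⁺/Pd is the cathode (higher E°); E°cell = +0.92 − (+0.15) = +0.77 V with n = 2.
From the Nernst equation, log Q = n(E° − E)/0.0592 = 2·(+0.77 − (+0.747))/0.0592 = 0.777.
For Pd²⁺(aq) + Sn²⁺(aq) → Pd(s) + Sn⁴⁺(aq), the reaction quotient is Q = [Sn⁴⁺(aq)] / ([Pd²⁺(aq)]·[Sn²⁺(aq)]).
Substituting the known concentrations and solving, log [Pd²⁺(aq)] = −1.205 and [Pd²⁺(aq)] = 0.062 M.

0.062 M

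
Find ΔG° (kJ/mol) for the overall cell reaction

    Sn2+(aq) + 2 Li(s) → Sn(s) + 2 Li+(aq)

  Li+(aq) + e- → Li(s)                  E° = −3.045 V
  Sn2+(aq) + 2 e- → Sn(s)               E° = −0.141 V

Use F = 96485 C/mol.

In the reaction as written Sn2+(aq) is reduced, so the Sn²⁺/Sn couple is the cathode and Li⁺/Li is the anode.
E°cell = −0.141 − (−3.045) = +2.904 V; balancing electrons gives n = 2.
ΔG° = −nFE°cell = −(2)(96485)(+2.904) J/mol = −560 kJ/mol.

−560 kJ/mol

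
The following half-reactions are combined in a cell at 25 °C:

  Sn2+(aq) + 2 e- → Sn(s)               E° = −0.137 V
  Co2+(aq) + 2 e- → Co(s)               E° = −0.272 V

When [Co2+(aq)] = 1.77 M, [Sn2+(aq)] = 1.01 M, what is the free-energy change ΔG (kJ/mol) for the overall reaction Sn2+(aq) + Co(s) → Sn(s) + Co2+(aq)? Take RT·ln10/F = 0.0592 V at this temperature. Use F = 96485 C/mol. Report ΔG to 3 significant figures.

With Sn²⁺/Sn reduced at the cathode, E°cell = −0.137 − (−0.272) = +0.135 V and n = 2.
Q = [Co2+(aq)] / [Sn2+(aq)] = 1.75, so log Q = 0.244 and E = +0.135 − (0.0592/2)(0.244) = +0.1278 V.
Then ΔG = −nFE = −2 × 96485 × +0.1278 J/mol = −24.7 kJ/mol.

−24.7 kJ/mol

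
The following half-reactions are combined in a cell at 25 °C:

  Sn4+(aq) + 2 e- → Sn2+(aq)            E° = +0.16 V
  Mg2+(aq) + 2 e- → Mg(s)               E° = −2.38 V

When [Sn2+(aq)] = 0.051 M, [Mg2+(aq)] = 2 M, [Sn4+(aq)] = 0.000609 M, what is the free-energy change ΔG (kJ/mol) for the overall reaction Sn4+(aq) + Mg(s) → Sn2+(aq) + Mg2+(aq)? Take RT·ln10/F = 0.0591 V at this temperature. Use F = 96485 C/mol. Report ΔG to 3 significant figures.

With Sn⁴⁺/Sn²⁺ reduced at the cathode, E°cell = +0.16 − (−2.38) = +2.54 V and n = 2.
Q = ([Sn2+(aq)]·[Mg2+(aq)]) / [Sn4+(aq)] = 167, so log Q = 2.224 and E = +2.54 − (0.0591/2)(2.224) = +2.4743 V.
ΔG = −nFE = −(2)(96485)(+2.4743) J/mol = −477 kJ/mol.

−477 kJ/mol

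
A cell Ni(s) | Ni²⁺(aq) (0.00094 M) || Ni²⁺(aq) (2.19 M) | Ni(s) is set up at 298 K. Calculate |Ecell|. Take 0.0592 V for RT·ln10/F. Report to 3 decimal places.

0.100 V

For a concentration cell E°cell = 0, since both electrodes use the same couple.
The compartment with the higher Ni²⁺(aq) concentration (2.19 M) acts as the cathode; ions are reduced there and produced at the dilute (0.00094 M) anode.
With n = 2, Ecell = −(0.0592/2)·log([dilute]/[conc]) = −(0.0592/2)·log(0.00094/2.19) = +0.100 V.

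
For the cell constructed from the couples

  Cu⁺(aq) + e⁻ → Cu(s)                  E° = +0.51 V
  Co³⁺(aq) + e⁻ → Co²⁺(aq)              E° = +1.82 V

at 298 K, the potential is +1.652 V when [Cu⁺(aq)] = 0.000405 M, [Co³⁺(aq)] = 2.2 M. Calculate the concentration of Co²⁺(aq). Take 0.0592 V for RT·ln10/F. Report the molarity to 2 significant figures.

0.0091 M

With Co³⁺/Co²⁺ at the cathode and Cu⁺/Cu at the anode, E°cell = +1.82 − (+0.51) = +1.31 V (n = 1).
Rearranging E = E° − (0.0592/n)·log Q gives log Q = 1(+1.31 − (+1.652))/0.0592 = −5.777.
For Co³⁺(aq) + Cu(s) → Co²⁺(aq) + Cu⁺(aq), the reaction quotient is Q = ([Co²⁺(aq)]·[Cu⁺(aq)]) / [Co³⁺(aq)].
Isolating [Co²⁺(aq)] in Q = 10^{−5.777} yields log [Co²⁺(aq)] = −2.042, i.e. 0.0091 M.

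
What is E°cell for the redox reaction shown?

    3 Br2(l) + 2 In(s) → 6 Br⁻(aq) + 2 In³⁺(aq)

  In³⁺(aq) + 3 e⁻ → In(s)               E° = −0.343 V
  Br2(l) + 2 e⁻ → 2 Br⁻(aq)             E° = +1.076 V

+1.419 V

Br2(l) gains electrons, so the Br₂/Br⁻ couple is the cathode; the In³⁺/In couple is the anode.
E°cell = E°(cathode) − E°(anode) = +1.076 − (−0.343) = +1.419 V.
The positive value indicates the reaction is spontaneous as written.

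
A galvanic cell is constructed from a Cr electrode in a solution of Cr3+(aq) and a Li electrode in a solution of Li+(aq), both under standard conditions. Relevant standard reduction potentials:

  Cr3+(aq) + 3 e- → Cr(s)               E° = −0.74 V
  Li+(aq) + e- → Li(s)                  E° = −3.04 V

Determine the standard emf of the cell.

Of the two couples in this cell, the one with the more positive reduction potential is reduced at the cathode: here that is Cr³⁺/Cr (−0.74 V); Li⁺/Li (−3.04 V) is the anode.
E°cell = E°(cathode) − E°(anode) = −0.74 − (−3.04) = +2.30 V.

+2.30 V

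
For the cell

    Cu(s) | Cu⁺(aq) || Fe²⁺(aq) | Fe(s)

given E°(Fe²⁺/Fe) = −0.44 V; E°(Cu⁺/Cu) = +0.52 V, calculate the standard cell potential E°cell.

−0.96 V

By convention the left-hand electrode in cell notation is the anode (oxidation) and the right-hand electrode is the cathode (reduction).
E°cell = E°(right) − E°(left) = −0.44 − (+0.52) = −0.96 V.
The negative sign shows that, as written, the cell would require an external voltage to drive the reaction.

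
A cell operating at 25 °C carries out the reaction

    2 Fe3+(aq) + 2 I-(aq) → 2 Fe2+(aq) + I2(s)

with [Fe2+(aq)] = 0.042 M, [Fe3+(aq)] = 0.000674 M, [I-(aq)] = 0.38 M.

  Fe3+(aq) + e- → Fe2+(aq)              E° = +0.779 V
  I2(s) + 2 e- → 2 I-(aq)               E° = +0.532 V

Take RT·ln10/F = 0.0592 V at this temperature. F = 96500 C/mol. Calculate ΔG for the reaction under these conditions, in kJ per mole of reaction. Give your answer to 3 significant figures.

−22.4 kJ/mol

The standard cell potential is +0.779 − (+0.532) = +0.247 V, with n = 2 electrons in the balanced equation.
Here Q = [Fe2+(aq)]^2 / ([Fe3+(aq)]^2·[I-(aq)]^2) = 2.69×10^4 (log Q = 4.430), giving E = +0.247 − (0.0592/2)·(4.430) = +0.1159 V.
Finally ΔG = −nFE = −(2)(96500 C/mol)(+0.1159 V) = −22.4 kJ/mol.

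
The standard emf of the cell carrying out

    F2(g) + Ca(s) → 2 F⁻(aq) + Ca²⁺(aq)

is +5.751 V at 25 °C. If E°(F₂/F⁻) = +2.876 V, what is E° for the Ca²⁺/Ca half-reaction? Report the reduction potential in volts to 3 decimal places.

In the reaction as written the F₂/F⁻ couple is reduced (cathode) and Ca²⁺/Ca is oxidized (anode), so E°cell = E°(F₂/F⁻) − E°(Ca²⁺/Ca).
E°(Ca²⁺/Ca) = E°(cathode) − E°cell = +2.876 − (+5.751) = −2.875 V.

−2.875 V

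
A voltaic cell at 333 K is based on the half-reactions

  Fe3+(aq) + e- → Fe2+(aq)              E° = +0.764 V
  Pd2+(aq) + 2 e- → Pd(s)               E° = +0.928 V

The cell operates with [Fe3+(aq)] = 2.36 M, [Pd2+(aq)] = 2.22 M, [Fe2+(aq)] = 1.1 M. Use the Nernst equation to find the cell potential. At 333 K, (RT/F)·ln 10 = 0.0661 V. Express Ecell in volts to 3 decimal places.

Pd²⁺/Pd is reduced (cathode, E° = +0.928 V) and Fe³⁺/Fe²⁺ is oxidized (anode).
E°cell = E°cat − E°an = +0.928 − (+0.764) = +0.164 V; n = 2.
Balancing gives Pd2+(aq) + 2 Fe2+(aq) → Pd(s) + 2 Fe3+(aq); hence Q = [Fe3+(aq)]^2 / ([Pd2+(aq)]·[Fe2+(aq)]^2) = 2.07 (log Q = 0.317).
Applying E = E° − (RT ln10/nF)·log Q gives +0.164 − (0.0661/2)(0.317) = +0.154 V.

+0.154 V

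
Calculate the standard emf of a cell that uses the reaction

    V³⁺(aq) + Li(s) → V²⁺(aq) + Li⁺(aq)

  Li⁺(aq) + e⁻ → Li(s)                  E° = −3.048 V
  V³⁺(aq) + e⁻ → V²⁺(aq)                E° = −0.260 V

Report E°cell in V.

+2.788 V

In the reaction as written, V³⁺(aq) is reduced (cathode) and Li⁺(aq) is produced by oxidation at the anode.
E°cell = E°(cathode) − E°(anode) = −0.260 − (−3.048) = +2.788 V.
The positive value indicates the reaction is spontaneous as written.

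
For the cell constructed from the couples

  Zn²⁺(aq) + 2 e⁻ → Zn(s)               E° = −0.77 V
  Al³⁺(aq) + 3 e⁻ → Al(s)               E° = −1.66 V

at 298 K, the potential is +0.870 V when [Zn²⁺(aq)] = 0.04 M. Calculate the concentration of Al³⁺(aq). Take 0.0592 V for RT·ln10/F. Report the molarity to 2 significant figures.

Zn²⁺/Zn is the cathode (higher E°); E°cell = −0.77 − (−1.66) = +0.89 V with n = 6.
Since E = E° − (0.0592/n)·log Q, log Q = n(E° − E)/0.0592 = 2.027.
The balanced reaction is 3 Zn²⁺(aq) + 2 Al(s) → 3 Zn(s) + 2 Al³⁺(aq), so Q = [Al³⁺(aq)]^2 / [Zn²⁺(aq)]^3.
Isolating [Al³⁺(aq)] in Q = 10^{2.027} yields log [Al³⁺(aq)] = −1.083, i.e. 0.083 M.

0.083 M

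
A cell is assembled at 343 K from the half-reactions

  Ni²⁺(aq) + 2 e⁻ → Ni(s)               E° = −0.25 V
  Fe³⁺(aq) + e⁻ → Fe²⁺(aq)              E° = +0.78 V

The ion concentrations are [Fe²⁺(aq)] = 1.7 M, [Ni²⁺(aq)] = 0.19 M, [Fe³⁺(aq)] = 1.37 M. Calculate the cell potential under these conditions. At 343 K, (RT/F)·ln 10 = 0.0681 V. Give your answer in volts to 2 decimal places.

+1.05 V

Fe³⁺/Fe²⁺ is reduced (cathode, E° = +0.78 V) and Ni²⁺/Ni is oxidized (anode).
The standard potential is +0.78 − (−0.25) = +1.03 V and the balanced reaction transfers n = 2 electrons.
The balanced reaction is 2 Fe³⁺(aq) + Ni(s) → 2 Fe²⁺(aq) + Ni²⁺(aq), so Q = ([Fe²⁺(aq)]^2·[Ni²⁺(aq)]) / [Fe³⁺(aq)]^2 = 0.293 and log Q = −0.534.
By the Nernst equation, E = +1.03 − (0.0681/2)·(−0.534) = +1.05 V.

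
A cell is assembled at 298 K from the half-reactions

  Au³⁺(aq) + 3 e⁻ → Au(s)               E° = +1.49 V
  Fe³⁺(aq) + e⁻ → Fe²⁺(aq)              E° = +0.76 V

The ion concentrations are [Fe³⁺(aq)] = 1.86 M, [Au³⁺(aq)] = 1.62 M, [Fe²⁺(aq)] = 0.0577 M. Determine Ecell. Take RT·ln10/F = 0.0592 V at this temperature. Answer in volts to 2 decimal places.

+0.64 V

The Au³⁺/Au couple has the more positive E°, so it is the cathode; Fe³⁺/Fe²⁺ is the anode.
E°cell = E°cat − E°an = +1.49 − (+0.76) = +0.73 V; n = 3.
Balancing gives Au³⁺(aq) + 3 Fe²⁺(aq) → Au(s) + 3 Fe³⁺(aq); hence Q = [Fe³⁺(aq)]^3 / ([Au³⁺(aq)]·[Fe²⁺(aq)]^3) = 2.07×10^4 (log Q = 4.315).
Applying E = E° − (RT ln10/nF)·log Q gives +0.73 − (0.0592/3)(4.315) = +0.64 V.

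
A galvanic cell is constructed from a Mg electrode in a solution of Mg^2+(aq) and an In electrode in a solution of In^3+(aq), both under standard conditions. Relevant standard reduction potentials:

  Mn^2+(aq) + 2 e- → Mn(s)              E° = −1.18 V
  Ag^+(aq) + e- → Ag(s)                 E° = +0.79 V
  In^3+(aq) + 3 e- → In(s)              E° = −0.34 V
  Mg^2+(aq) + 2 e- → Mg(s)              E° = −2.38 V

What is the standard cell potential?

+2.04 V

The In³⁺/In couple has the higher E°, so In ion is reduced (cathode) and Mg is oxidized (anode).
E°cell = E°(cathode) − E°(anode) = −0.34 − (−2.38) = +2.04 V.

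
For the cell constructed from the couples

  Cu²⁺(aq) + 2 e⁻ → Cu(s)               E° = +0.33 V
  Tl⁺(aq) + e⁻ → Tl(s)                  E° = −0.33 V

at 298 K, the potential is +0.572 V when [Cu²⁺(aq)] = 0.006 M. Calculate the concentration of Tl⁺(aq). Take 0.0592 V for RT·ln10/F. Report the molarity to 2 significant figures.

Cu²⁺/Cu is the cathode (higher E°); E°cell = +0.33 − (−0.33) = +0.66 V with n = 2.
Since E = E° − (0.0592/n)·log Q, log Q = n(E° − E)/0.0592 = 2.973.
The balanced reaction is Cu²⁺(aq) + 2 Tl(s) → Cu(s) + 2 Tl⁺(aq), so Q = [Tl⁺(aq)]^2 / [Cu²⁺(aq)].
Isolating [Tl⁺(aq)] in Q = 10^{2.973} yields log [Tl⁺(aq)] = 0.376, i.e. 2.4 M.

2.4 M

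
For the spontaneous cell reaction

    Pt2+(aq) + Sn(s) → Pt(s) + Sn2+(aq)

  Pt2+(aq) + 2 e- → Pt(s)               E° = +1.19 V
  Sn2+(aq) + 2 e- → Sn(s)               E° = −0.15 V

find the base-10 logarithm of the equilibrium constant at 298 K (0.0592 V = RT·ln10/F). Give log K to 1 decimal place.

The Pt²⁺/Pt couple is reduced (cathode); E°cell = +1.19 − (−0.15) = +1.34 V with n = 2.
At equilibrium E = 0, so log K = nE°cell / 0.0592 = (2)(+1.34) / 0.0592 = 45.3.

log K = 45.3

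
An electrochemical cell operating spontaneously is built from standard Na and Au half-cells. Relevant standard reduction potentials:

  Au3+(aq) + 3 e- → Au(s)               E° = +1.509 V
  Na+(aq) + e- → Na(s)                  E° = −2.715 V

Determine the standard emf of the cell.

+4.224 V

Of the two couples in this cell, the one with the more positive reduction potential is reduced at the cathode: here that is Au³⁺/Au (+1.509 V); Na⁺/Na (−2.715 V) is the anode.
E°cell = E°(cathode) − E°(anode) = +1.509 − (−2.715) = +4.224 V.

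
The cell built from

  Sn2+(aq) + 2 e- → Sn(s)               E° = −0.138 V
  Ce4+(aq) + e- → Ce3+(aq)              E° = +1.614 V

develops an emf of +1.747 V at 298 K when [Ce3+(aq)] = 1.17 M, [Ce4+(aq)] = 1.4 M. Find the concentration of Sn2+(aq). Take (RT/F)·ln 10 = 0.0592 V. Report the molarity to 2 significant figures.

2.1 M

The Ce⁴⁺/Ce³⁺ couple has the larger reduction potential, so it is the cathode: E°cell = +1.614 − (−0.138) = +1.752 V and n = 2.
From the Nernst equation, log Q = n(E° − E)/0.0592 = 2·(+1.752 − (+1.747))/0.0592 = 0.169.
Balancing electrons gives 2 Ce4+(aq) + Sn(s) → 2 Ce3+(aq) + Sn2+(aq); thus Q = ([Ce3+(aq)]^2·[Sn2+(aq)]) / [Ce4+(aq)]^2.
Isolating [Sn2+(aq)] in Q = 10^{0.169} yields log [Sn2+(aq)] = 0.325, i.e. 2.1 M.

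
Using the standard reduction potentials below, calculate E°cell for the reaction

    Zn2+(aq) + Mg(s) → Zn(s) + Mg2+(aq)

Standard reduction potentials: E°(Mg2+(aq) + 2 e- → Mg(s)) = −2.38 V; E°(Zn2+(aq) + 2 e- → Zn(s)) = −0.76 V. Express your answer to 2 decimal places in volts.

+1.62 V

Zn2+(aq) gains electrons, so the Zn²⁺/Zn couple is the cathode; the Mg²⁺/Mg couple is the anode.
E°cell = E°(cathode) − E°(anode) = −0.76 − (−2.38) = +1.62 V.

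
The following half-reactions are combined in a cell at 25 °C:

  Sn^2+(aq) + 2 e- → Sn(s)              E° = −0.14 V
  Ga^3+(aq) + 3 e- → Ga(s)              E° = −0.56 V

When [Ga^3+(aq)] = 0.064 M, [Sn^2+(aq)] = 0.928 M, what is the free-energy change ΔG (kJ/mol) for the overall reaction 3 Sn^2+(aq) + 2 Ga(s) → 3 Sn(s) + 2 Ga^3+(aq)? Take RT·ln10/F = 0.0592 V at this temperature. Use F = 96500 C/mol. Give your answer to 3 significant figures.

With Sn²⁺/Sn reduced at the cathode, E°cell = −0.14 − (−0.56) = +0.42 V and n = 6.
Q = [Ga^3+(aq)]^2 / [Sn^2+(aq)]^3 = 0.00513, so log Q = −2.290 and E = +0.42 − (0.0592/6)(−2.290) = +0.4426 V.
Finally ΔG = −nFE = −(6)(96500 C/mol)(+0.4426 V) = −256 kJ/mol.

−256 kJ/mol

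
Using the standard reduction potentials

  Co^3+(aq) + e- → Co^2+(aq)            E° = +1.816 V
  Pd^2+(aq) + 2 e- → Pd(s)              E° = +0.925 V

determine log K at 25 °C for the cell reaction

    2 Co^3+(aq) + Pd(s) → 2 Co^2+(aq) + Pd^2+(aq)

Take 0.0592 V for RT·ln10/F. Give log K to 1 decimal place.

log K = 30.1

The Co³⁺/Co²⁺ couple is reduced (cathode); E°cell = +1.816 − (+0.925) = +0.891 V with n = 2.
At equilibrium E = 0, so log K = nE°cell / 0.0592 = (2)(+0.891) / 0.0592 = 30.1.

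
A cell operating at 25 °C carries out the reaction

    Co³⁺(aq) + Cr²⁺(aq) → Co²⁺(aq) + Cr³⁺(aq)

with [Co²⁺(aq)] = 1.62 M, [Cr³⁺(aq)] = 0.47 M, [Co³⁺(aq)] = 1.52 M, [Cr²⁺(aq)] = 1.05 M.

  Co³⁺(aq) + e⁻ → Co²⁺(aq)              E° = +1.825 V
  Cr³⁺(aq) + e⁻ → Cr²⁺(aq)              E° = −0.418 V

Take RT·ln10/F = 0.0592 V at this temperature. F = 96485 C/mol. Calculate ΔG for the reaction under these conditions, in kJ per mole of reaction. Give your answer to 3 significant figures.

E°cell = +1.825 − (−0.418) = +2.243 V; the balanced reaction transfers n = 1 electron.
The reaction quotient is ([Co²⁺(aq)]·[Cr³⁺(aq)]) / ([Co³⁺(aq)]·[Cr²⁺(aq)]) = 0.477; by Nernst, E = +2.243 − (0.0592/1)(−0.321) = +2.2620 V.
Finally ΔG = −nFE = −(1)(96485 C/mol)(+2.2620 V) = −218 kJ/mol.

−218 kJ/mol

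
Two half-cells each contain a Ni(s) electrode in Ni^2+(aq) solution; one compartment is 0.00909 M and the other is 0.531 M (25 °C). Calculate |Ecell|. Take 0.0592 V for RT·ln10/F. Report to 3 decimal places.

For a concentration cell E°cell = 0, since both electrodes use the same couple.
The compartment with the higher Ni^2+(aq) concentration (0.531 M) acts as the cathode; ions are reduced there and produced at the dilute (0.00909 M) anode.
With n = 2, Ecell = −(0.0592/2)·log([dilute]/[conc]) = −(0.0592/2)·log(0.00909/0.531) = +0.052 V.

0.052 V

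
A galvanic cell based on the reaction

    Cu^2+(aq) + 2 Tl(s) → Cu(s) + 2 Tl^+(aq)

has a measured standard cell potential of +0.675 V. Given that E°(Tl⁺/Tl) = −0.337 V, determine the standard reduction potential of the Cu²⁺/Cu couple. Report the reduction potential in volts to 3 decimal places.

In the reaction as written the Cu²⁺/Cu couple is reduced (cathode) and Tl⁺/Tl is oxidized (anode), so E°cell = E°(Cu²⁺/Cu) − E°(Tl⁺/Tl).
E°(Cu²⁺/Cu) = E°cell + E°(anode) = +0.675 + (−0.337) = +0.338 V.

+0.338 V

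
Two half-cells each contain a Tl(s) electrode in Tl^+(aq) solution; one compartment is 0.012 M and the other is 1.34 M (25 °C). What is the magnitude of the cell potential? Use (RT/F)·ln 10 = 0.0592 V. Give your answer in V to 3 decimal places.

For a concentration cell E°cell = 0, since both electrodes use the same couple.
The compartment with the higher Tl^+(aq) concentration (1.34 M) acts as the cathode; ions are reduced there and produced at the dilute (0.012 M) anode.
With n = 1, Ecell = −(0.0592/1)·log([dilute]/[conc]) = −(0.0592/1)·log(0.012/1.34) = +0.121 V.

0.121 V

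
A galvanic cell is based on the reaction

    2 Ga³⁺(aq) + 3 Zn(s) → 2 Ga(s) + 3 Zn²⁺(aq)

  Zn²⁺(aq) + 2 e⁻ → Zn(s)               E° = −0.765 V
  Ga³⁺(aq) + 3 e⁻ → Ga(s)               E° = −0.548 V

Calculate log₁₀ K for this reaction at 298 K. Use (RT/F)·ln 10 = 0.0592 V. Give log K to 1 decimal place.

The Ga³⁺/Ga couple is reduced (cathode); E°cell = −0.548 − (−0.765) = +0.217 V with n = 6.
At equilibrium E = 0, so log K = nE°cell / 0.0592 = (6)(+0.217) / 0.0592 = 22.0.

log K = 22.0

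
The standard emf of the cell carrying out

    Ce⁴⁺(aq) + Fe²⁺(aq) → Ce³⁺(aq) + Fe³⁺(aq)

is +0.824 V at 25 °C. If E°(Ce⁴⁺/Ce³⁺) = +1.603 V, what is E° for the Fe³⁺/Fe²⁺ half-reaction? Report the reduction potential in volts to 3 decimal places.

In the reaction as written the Ce⁴⁺/Ce³⁺ couple is reduced (cathode) and Fe³⁺/Fe²⁺ is oxidized (anode), so E°cell = E°(Ce⁴⁺/Ce³⁺) − E°(Fe³⁺/Fe²⁺).
E°(Fe³⁺/Fe²⁺) = E°(cathode) − E°cell = +1.603 − (+0.824) = +0.779 V.

+0.779 V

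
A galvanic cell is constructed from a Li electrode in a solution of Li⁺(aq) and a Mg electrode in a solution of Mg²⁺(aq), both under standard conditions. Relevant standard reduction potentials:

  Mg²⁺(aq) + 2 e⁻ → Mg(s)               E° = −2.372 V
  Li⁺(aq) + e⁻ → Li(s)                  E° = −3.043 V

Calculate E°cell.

+0.671 V

Of the two couples in this cell, the one with the more positive reduction potential is reduced at the cathode: here that is Mg²⁺/Mg (−2.372 V); Li⁺/Li (−3.043 V) is the anode.
E°cell = E°(cathode) − E°(anode) = −2.372 − (−3.043) = +0.671 V.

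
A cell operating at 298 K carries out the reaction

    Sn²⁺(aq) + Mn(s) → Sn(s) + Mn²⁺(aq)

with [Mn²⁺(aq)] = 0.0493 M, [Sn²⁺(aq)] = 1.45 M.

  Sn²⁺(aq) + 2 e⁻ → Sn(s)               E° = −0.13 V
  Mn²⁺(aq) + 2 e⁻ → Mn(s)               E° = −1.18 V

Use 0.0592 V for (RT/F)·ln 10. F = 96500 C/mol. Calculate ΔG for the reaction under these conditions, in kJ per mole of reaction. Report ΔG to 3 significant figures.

E°cell = −0.13 − (−1.18) = +1.05 V; the balanced reaction transfers n = 2 electrons.
The reaction quotient is [Mn²⁺(aq)] / [Sn²⁺(aq)] = 0.034; by Nernst, E = +1.05 − (0.0592/2)(−1.469) = +1.0935 V.
Then ΔG = −nFE = −2 × 96500 × +1.0935 J/mol = −211 kJ/mol.

−211 kJ/mol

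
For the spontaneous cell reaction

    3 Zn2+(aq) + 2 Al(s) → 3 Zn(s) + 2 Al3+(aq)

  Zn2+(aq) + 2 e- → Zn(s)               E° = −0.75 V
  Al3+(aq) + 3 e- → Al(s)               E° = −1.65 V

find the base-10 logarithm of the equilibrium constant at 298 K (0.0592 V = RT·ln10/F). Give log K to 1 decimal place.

The Zn²⁺/Zn couple is reduced (cathode); E°cell = −0.75 − (−1.65) = +0.90 V with n = 6.
At equilibrium E = 0, so log K = nE°cell / 0.0592 = (6)(+0.90) / 0.0592 = 91.2.

log K = 91.2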